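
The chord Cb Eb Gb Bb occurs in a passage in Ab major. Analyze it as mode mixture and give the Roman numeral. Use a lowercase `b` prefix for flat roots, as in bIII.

The root Cb is the lowered 3rd scale degree — diatonically Ab major has C there. Diatonically Ab major has Cm (iii) on that degree; Cb–Eb–Gb–Bb is instead the major-seventh chord native to Ab minor, so it takes the label bIIImaj7.

bIIImaj7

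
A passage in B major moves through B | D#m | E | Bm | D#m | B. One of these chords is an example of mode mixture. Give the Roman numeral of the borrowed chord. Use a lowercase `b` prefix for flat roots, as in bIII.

B major has the diatonic set B, C#m, D#m, E, F#, G#m, A#dim. B, D#m and E all belong to that set. Bm (B–D–F#) is not: scale degree 1 in B major carries B (I). In B minor the chord on that degree is Bm, so here it functions as i, borrowed from the parallel minor.

i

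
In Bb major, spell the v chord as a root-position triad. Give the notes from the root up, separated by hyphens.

F-Ab-C

v is built on scale degree 5, which is F in both Bb major and its parallel. Building the minor chord from the parallel minor on F: F–Ab–C.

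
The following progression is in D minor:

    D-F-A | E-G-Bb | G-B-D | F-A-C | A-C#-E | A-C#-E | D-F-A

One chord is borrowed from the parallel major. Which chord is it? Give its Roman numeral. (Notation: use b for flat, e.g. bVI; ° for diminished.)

IV

D minor has the diatonic set Dm, Edim, F, Gm, A, Bb, C (with V from harmonic minor). D–F–A = Dm, E–G–Bb = Edim, F–A–C = F and A–C#–E = A all belong to that set. G–B–D doesn't fit — on degree 4 D minor would have Gm (iv). G is the degree-4 chord of D major, so it is the borrowed IV.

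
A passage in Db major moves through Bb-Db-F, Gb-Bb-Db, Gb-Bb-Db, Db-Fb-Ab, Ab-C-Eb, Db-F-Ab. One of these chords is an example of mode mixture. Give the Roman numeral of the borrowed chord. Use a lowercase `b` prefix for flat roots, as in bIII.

i

In Db major the diatonic chords are Db, Ebm, Fm, Gb, Ab, Bbm, Cdim. Of the given chords, Bb–Db–F = Bbm, Gb–Bb–Db = Gb, Ab–C–Eb = Ab and Db–F–Ab = Db are diatonic. Db–Fb–Ab doesn't fit — on degree 1 Db major would have Db (I). Dbm is the degree-1 chord of Db minor, so it is the borrowed i.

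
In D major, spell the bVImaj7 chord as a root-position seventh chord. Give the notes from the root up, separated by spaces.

bVImaj7 is built on the lowered scale degree 6. In D major degree 6 is B; lowered it becomes Bb. Building the major-seventh chord from the parallel minor on Bb: Bb–D–F–A.

Bb D F A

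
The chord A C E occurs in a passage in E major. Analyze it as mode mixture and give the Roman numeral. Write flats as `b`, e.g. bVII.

iv

A is scale degree 4 in E major. Diatonically E major has A (IV) on that degree; A–C–E is instead the minor chord native to E minor, so it takes the label iv.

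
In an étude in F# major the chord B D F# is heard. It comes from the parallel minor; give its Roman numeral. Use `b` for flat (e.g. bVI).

iv

B is scale degree 4 in F# major. Diatonically F# major has B (IV) on that degree; B–D–F# is instead the minor chord native to F# minor, so it takes the label iv.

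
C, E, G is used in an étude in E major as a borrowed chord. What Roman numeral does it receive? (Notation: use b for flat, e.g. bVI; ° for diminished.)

The root C is the lowered 6th scale degree — diatonically E major has C# there. The diatonic chord on degree 6 would be C#m (vi), but C–E–G is the major chord from E minor. As a borrowed chord it is labeled bVI.

bVI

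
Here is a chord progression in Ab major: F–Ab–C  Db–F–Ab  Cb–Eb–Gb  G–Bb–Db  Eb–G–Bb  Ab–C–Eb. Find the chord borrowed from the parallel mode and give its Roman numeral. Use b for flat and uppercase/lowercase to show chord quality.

bIII

Ab major has the diatonic set Ab, Bbm, Cm, Db, Eb, Fm, Gdim. F–Ab–C = Fm, Db–F–Ab = Db, G–Bb–Db = Gdim, Eb–G–Bb = Eb and Ab–C–Eb = Ab all belong to that set. Cb–Eb–Gb doesn't fit — on degree 3 Ab major would have Cm (iii). Cb is the degree-3 chord of Ab minor, so it is the borrowed bIII.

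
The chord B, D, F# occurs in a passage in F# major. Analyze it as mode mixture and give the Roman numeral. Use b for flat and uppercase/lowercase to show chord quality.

B is scale degree 4 in F# major. Diatonically F# major has B (IV) on that degree; B–D–F# is instead the minor chord native to F# minor, so it takes the label iv.

iv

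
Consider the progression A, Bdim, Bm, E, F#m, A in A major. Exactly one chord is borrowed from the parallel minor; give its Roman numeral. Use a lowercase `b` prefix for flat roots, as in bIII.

ii°

In A major the diatonic chords are A, Bm, C#m, D, E, F#m, G#dim. A, Bm, E and F#m are all diatonic. Bdim (B–D–F) doesn't fit — on degree 2 A major would have Bm (ii). Bdim is the degree-2 chord of A minor, so it is the borrowed ii°.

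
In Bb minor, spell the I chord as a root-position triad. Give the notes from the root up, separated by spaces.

Bb D F

The root, Bb, is scale degree 1 — the same note in Bb minor and Bb major; only the chord quality changes. Building the major chord from the parallel major on Bb: Bb–D–F.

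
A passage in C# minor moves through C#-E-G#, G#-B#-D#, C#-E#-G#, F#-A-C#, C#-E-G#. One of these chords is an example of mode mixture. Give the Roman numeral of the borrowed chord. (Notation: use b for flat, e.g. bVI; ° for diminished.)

I

The diatonic triads in C# minor (with V from harmonic minor) are C#m, D#dim, E, F#m, G#, A, B. C#–E–G# = C#m, G#–B#–D# = G# and F#–A–C# = F#m are all diatonic. C#–E#–G# doesn't fit — on degree 1 C# minor would have C#m (i). C# is the degree-1 chord of C# major, so it is the borrowed I.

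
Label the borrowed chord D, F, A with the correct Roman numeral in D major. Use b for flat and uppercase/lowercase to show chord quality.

i

D is scale degree 1 in D major. D–F–A is a minor chord — the form found in D minor, not the diatonic I (D). Borrowed into D major it is written i.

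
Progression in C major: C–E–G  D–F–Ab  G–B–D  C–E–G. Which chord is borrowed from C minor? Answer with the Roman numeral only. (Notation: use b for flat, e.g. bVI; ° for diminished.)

ii°

The diatonic triads in C major are C, Dm, Em, F, G, Am, Bdim. Of the given chords, C–E–G = C and G–B–D = G are diatonic. But D–F–Ab is foreign: the diatonic ii on degree 2 is Dm, whereas Ddim comes from C minor. It is labeled ii°.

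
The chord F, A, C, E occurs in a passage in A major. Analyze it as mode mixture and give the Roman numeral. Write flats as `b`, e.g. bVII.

The root F is the lowered 6th scale degree — diatonically A major has F# there. Diatonically A major has F#m (vi) on that degree; F–A–C–E is instead the major-seventh chord native to A minor, so it takes the label bVImaj7.

bVImaj7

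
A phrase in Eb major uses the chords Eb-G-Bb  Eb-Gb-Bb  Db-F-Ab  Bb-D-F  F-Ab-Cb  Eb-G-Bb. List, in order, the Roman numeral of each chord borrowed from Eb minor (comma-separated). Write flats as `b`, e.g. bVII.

i, bVII, ii°

In Eb major the diatonic chords are Eb, Fm, Gm, Ab, Bb, Cm, Ddim. Eb–G–Bb = Eb and Bb–D–F = Bb are both diatonic. But Eb–Gb–Bb is foreign: the diatonic I on degree 1 is Eb, whereas Ebm comes from Eb minor. It is labeled i. But Db–F–Ab is foreign: the diatonic vii° on degree 7 is Ddim, whereas Db comes from Eb minor. It is labeled bVII. But F–Ab–Cb is foreign: the diatonic ii on degree 2 is Fm, whereas Fdim comes from Eb minor. It is labeled ii°.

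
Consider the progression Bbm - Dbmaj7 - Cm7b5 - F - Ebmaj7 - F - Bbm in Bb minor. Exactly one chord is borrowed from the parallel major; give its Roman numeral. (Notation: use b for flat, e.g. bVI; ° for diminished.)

The diatonic triads in Bb minor (with V from harmonic minor) are Bbm, Cdim, Db, Ebm, F, Gb, Ab. Of the given chords, Bbm, Dbmaj7, Cm7b5 and F are diatonic. Ebmaj7 (Eb–G–Bb–D) is not: scale degree 4 in Bb minor carries Ebm (iv). In Bb major the chord on that degree is Ebmaj7, so here it functions as IVmaj7, borrowed from the parallel major.

IVmaj7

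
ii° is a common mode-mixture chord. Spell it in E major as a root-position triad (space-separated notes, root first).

F# A C

The root, F#, is scale degree 2 — the same note in E major and E minor; only the chord quality changes. Stacking thirds in E minor on F# gives F#–A–C.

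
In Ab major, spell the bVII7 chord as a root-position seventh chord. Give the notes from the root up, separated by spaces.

Gb Bb Db Fb

bVII7 is built on the lowered scale degree 7. In Ab major degree 7 is G; lowered it becomes Gb. Stacking thirds in Ab minor on Gb gives Gb–Bb–Db–Fb.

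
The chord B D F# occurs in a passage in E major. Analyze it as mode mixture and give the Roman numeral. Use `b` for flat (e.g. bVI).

v

B is scale degree 5 in E major. Diatonically E major has B (V) on that degree; B–D–F# is instead the minor chord native to E minor, so it takes the label v.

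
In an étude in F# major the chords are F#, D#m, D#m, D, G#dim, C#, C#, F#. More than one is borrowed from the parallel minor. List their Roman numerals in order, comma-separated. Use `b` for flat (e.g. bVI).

bVI, ii°

F# major has the diatonic set F#, G#m, A#m, B, C#, D#m, E#dim. Of the given chords, F#, D#m and C# are diatonic. But D (D–F#–A) is foreign: the diatonic vi on degree 6 is D#m, whereas D comes from F# minor. It is labeled bVI. But G#dim (G#–B–D) is foreign: the diatonic ii on degree 2 is G#m, whereas G#dim comes from F# minor. It is labeled ii°.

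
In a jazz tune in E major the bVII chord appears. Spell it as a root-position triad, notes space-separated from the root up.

D F# A

bVII is built on the lowered scale degree 7. In E major degree 7 is D#; lowered it becomes D. Building the major chord from the parallel minor on D: D–F#–A.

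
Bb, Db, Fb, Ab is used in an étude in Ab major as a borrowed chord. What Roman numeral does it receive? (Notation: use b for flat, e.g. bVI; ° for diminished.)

The root Bb is the diatonic 2nd degree of Ab major; the borrowing shows in the chord quality. Bb–Db–Fb–Ab is a half-diminished-seventh chord — the form found in Ab minor, not the diatonic ii (Bbm). Borrowed into Ab major it is written iiø7.

iiø7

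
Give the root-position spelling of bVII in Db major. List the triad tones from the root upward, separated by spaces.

Cb Eb Gb

bVII is built on the lowered scale degree 7. In Db major degree 7 is C; lowered it becomes Cb. Stacking thirds in Db minor on Cb gives Cb–Eb–Gb.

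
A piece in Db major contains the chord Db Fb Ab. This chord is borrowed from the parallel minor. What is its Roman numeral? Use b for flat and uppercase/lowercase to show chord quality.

Db is scale degree 1 in Db major. The diatonic chord on degree 1 would be Db (I), but Db–Fb–Ab is the minor chord from Db minor. As a borrowed chord it is labeled i.

i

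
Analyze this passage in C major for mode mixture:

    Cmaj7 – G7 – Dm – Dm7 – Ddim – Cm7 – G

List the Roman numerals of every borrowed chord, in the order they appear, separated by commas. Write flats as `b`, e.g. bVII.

C major has the diatonic set C, Dm, Em, F, G, Am, Bdim. Cmaj7, G7, Dm, Dm7 and G all belong to that set. Ddim (D–F–Ab) is not: scale degree 2 in C major carries Dm (ii). In C minor the chord on that degree is Ddim, so here it functions as ii°, borrowed from the parallel minor. Cm7 (C–Eb–G–Bb) doesn't fit — on degree 1 C major would have C (I). Cm7 is the degree-1 chord of C minor, so it is the borrowed i7.

ii°, i7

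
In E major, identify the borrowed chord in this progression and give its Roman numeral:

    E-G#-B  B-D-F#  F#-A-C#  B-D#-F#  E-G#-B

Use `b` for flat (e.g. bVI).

v

In E major the diatonic chords are E, F#m, G#m, A, B, C#m, D#dim. Of the given chords, E–G#–B = E, F#–A–C# = F#m and B–D#–F# = B are diatonic. B–D–F# doesn't fit — on degree 5 E major would have B (V). Bm is the degree-5 chord of E minor, so it is the borrowed v.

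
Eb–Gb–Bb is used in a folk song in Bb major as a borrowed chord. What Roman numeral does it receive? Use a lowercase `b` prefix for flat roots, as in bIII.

iv

The root Eb is the diatonic 4th degree of Bb major; the borrowing shows in the chord quality. Eb–Gb–Bb is a minor chord — the form found in Bb minor, not the diatonic IV (Eb). Borrowed into Bb major it is written iv.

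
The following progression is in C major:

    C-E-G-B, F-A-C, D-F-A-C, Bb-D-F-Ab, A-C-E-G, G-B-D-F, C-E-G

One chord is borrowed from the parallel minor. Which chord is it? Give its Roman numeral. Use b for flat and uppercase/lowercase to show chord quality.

bVII7

The diatonic triads in C major are C, Dm, Em, F, G, Am, Bdim. C–E–G–B = Cmaj7, F–A–C = F, D–F–A–C = Dm7, A–C–E–G = Am7, G–B–D–F = G7 and C–E–G = C are all diatonic. But Bb–D–F–Ab is foreign: the diatonic vii° on degree 7 is Bdim, whereas Bb7 comes from C minor. It is labeled bVII7.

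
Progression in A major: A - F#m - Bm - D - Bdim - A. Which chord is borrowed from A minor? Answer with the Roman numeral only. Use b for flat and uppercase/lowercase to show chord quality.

The diatonic triads in A major are A, Bm, C#m, D, E, F#m, G#dim. A, F#m, Bm and D all belong to that set. Bdim (B–D–F) is not: scale degree 2 in A major carries Bm (ii). In A minor the chord on that degree is Bdim, so here it functions as ii°, borrowed from the parallel minor.

ii°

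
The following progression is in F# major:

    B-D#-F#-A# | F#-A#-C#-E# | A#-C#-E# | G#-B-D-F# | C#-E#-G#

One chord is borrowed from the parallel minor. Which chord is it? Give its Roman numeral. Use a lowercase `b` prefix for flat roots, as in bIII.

iiø7

The diatonic triads in F# major are F#, G#m, A#m, B, C#, D#m, E#dim. Of the given chords, B–D#–F#–A# = Bmaj7, F#–A#–C#–E# = F#maj7, A#–C#–E# = A#m and C#–E#–G# = C# are diatonic. G#–B–D–F# is not: scale degree 2 in F# major carries G#m (ii). In F# minor the chord on that degree is G#m7b5, so here it functions as iiø7, borrowed from the parallel minor.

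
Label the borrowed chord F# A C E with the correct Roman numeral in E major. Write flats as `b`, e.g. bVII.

iiø7

F# is scale degree 2 in E major. F#–A–C–E is a half-diminished-seventh chord — the form found in E minor, not the diatonic ii (F#m). Borrowed into E major it is written iiø7.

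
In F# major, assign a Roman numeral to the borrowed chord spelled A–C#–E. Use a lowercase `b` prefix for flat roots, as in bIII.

The root A is the lowered 3rd scale degree — diatonically F# major has A# there. Diatonically F# major has A#m (iii) on that degree; A–C#–E is instead the major chord native to F# minor, so it takes the label bIII.

bIII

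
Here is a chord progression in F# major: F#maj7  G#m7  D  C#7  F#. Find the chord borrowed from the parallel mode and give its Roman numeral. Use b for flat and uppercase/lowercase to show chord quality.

bVI

The diatonic triads in F# major are F#, G#m, A#m, B, C#, D#m, E#dim. F#maj7, G#m7, C#7 and F# are all diatonic. D (D–F#–A) doesn't fit — on degree 6 F# major would have D#m (vi). D is the degree-6 chord of F# minor, so it is the borrowed bVI.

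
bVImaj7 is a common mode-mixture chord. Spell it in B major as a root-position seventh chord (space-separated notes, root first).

G B D F#

The root of bVImaj7 is the lowered 6th degree: G# becomes G. In B minor the chord on G is G–B–D–F#.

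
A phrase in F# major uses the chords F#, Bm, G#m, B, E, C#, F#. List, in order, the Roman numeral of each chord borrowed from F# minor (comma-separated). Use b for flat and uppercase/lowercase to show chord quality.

iv, bVII

F# major has the diatonic set F#, G#m, A#m, B, C#, D#m, E#dim. F#, G#m, B and C# all belong to that set. Bm (B–D–F#) doesn't fit — on degree 4 F# major would have B (IV). Bm is the degree-4 chord of F# minor, so it is the borrowed iv. E (E–G#–B) doesn't fit — on degree 7 F# major would have E#dim (vii°). E is the degree-7 chord of F# minor, so it is the borrowed bVII.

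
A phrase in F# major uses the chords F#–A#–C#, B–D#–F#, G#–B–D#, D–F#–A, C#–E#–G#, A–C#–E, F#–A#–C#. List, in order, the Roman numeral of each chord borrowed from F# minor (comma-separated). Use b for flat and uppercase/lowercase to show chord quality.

bVI, bIII

F# major has the diatonic set F#, G#m, A#m, B, C#, D#m, E#dim. F#–A#–C# = F#, B–D#–F# = B, G#–B–D# = G#m and C#–E#–G# = C# are all diatonic. D–F#–A is not: scale degree 6 in F# major carries D#m (vi). In F# minor the chord on that degree is D, so here it functions as bVI, borrowed from the parallel minor. But A–C#–E is foreign: the diatonic iii on degree 3 is A#m, whereas A comes from F# minor. It is labeled bIII.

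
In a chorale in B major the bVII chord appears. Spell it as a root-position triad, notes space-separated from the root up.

A C# E

Scale degree 7 in B major is A#. bVII uses the lowered form, A, taken from B minor. In B minor the chord on A is A–C#–E.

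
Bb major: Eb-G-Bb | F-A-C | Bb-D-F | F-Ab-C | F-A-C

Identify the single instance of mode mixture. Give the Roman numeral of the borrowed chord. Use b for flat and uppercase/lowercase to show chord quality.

Bb major has the diatonic set Bb, Cm, Dm, Eb, F, Gm, Adim. Eb–G–Bb = Eb, F–A–C = F and Bb–D–F = Bb are all diatonic. F–Ab–C is not: scale degree 5 in Bb major carries F (V). In Bb minor the chord on that degree is Fm, so here it functions as v, borrowed from the parallel minor.

v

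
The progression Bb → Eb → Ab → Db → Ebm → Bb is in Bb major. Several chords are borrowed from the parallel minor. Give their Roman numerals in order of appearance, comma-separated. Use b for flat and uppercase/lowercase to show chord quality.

bVII, bIII, iv

Bb major has the diatonic set Bb, Cm, Dm, Eb, F, Gm, Adim. Bb and Eb are both diatonic. Ab (Ab–C–Eb) doesn't fit — on degree 7 Bb major would have Adim (vii°). Ab is the degree-7 chord of Bb minor, so it is the borrowed bVII. Db (Db–F–Ab) doesn't fit — on degree 3 Bb major would have Dm (iii). Db is the degree-3 chord of Bb minor, so it is the borrowed bIII. Ebm (Eb–Gb–Bb) is not: scale degree 4 in Bb major carries Eb (IV). In Bb minor the chord on that degree is Ebm, so here it functions as iv, borrowed from the parallel minor.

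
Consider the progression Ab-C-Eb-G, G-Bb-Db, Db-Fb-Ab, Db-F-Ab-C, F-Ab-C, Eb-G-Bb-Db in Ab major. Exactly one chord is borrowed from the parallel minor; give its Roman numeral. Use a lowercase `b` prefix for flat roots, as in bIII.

iv

In Ab major the diatonic chords are Ab, Bbm, Cm, Db, Eb, Fm, Gdim. Of the given chords, Ab–C–Eb–G = Abmaj7, G–Bb–Db = Gdim, Db–F–Ab–C = Dbmaj7, F–Ab–C = Fm and Eb–G–Bb–Db = Eb7 are diatonic. But Db–Fb–Ab is foreign: the diatonic IV on degree 4 is Db, whereas Dbm comes from Ab minor. It is labeled iv.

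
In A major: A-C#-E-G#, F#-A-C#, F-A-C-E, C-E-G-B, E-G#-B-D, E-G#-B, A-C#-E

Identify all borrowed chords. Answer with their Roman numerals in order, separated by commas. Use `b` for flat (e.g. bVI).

A major has the diatonic set A, Bm, C#m, D, E, F#m, G#dim. A–C#–E–G# = Amaj7, F#–A–C# = F#m, E–G#–B–D = E7, E–G#–B = E and A–C#–E = A are all diatonic. F–A–C–E is not: scale degree 6 in A major carries F#m (vi). In A minor the chord on that degree is Fmaj7, so here it functions as bVImaj7, borrowed from the parallel minor. C–E–G–B doesn't fit — on degree 3 A major would have C#m (iii). Cmaj7 is the degree-3 chord of A minor, so it is the borrowed bIIImaj7.

bVImaj7, bIIImaj7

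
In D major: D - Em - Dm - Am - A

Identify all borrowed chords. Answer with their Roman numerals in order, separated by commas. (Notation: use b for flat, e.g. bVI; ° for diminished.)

i, v

The diatonic triads in D major are D, Em, F#m, G, A, Bm, C#dim. D, Em and A are all diatonic. Dm (D–F–A) is not: scale degree 1 in D major carries D (I). In D minor the chord on that degree is Dm, so here it functions as i, borrowed from the parallel minor. Am (A–C–E) doesn't fit — on degree 5 D major would have A (V). Am is the degree-5 chord of D minor, so it is the borrowed v.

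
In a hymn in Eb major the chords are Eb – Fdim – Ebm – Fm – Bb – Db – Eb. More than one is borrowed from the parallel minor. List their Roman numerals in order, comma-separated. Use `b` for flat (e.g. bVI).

The diatonic triads in Eb major are Eb, Fm, Gm, Ab, Bb, Cm, Ddim. Eb, Fm and Bb all belong to that set. But Fdim (F–Ab–Cb) is foreign: the diatonic ii on degree 2 is Fm, whereas Fdim comes from Eb minor. It is labeled ii°. But Ebm (Eb–Gb–Bb) is foreign: the diatonic I on degree 1 is Eb, whereas Ebm comes from Eb minor. It is labeled i. But Db (Db–F–Ab) is foreign: the diatonic vii° on degree 7 is Ddim, whereas Db comes from Eb minor. It is labeled bVII.

ii°, i, bVII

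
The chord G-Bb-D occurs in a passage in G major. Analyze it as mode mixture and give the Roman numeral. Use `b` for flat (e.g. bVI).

G is scale degree 1 in G major. The diatonic chord on degree 1 would be G (I), but G–Bb–D is the minor chord from G minor. As a borrowed chord it is labeled i.

i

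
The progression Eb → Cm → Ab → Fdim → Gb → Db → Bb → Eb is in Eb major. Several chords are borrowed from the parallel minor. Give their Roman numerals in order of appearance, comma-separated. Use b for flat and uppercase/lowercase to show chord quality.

ii°, bIII, bVII

Eb major has the diatonic set Eb, Fm, Gm, Ab, Bb, Cm, Ddim. Of the given chords, Eb, Cm, Ab and Bb are diatonic. Fdim (F–Ab–Cb) doesn't fit — on degree 2 Eb major would have Fm (ii). Fdim is the degree-2 chord of Eb minor, so it is the borrowed ii°. But Gb (Gb–Bb–Db) is foreign: the diatonic iii on degree 3 is Gm, whereas Gb comes from Eb minor. It is labeled bIII. Db (Db–F–Ab) doesn't fit — on degree 7 Eb major would have Ddim (vii°). Db is the degree-7 chord of Eb minor, so it is the borrowed bVII.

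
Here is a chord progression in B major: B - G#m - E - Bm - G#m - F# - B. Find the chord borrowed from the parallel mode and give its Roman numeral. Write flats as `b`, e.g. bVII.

i

The diatonic triads in B major are B, C#m, D#m, E, F#, G#m, A#dim. B, G#m, E and F# are all diatonic. Bm (B–D–F#) doesn't fit — on degree 1 B major would have B (I). Bm is the degree-1 chord of B minor, so it is the borrowed i.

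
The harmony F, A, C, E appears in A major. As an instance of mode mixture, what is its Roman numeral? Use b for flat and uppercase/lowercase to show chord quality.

bVImaj7

The root F is the lowered 6th scale degree — diatonically A major has F# there. Diatonically A major has F#m (vi) on that degree; F–A–C–E is instead the major-seventh chord native to A minor, so it takes the label bVImaj7.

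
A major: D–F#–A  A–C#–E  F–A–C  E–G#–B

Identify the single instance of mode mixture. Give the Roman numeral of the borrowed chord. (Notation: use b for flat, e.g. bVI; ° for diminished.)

bVI

The diatonic triads in A major are A, Bm, C#m, D, E, F#m, G#dim. D–F#–A = D, A–C#–E = A and E–G#–B = E are all diatonic. But F–A–C is foreign: the diatonic vi on degree 6 is F#m, whereas F comes from A minor. It is labeled bVI.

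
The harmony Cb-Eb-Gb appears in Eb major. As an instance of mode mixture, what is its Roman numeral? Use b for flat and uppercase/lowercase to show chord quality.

bVI

In Eb major scale degree 6 is C; Cb is its lowered form, from Eb minor. Cb–Eb–Gb is a major chord — the form found in Eb minor, not the diatonic vi (Cm). Borrowed into Eb major it is written bVI.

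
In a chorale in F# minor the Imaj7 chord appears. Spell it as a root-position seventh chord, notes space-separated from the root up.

F# A# C# E#

The root, F#, is scale degree 1 — the same note in F# minor and F# major; only the chord quality changes. Building the major-seventh chord from the parallel major on F#: F#–A#–C#–E#.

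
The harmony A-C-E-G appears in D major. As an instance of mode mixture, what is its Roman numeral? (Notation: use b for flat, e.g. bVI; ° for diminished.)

v7

The root A is the diatonic 5th degree of D major; the borrowing shows in the chord quality. Diatonically D major has A (V) on that degree; A–C–E–G is instead the minor-seventh chord native to D minor, so it takes the label v7.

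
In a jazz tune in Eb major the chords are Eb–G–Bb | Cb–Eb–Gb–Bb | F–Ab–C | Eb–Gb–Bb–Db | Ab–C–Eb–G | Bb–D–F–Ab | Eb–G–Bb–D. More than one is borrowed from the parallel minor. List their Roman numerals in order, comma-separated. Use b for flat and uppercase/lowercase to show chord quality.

bVImaj7, i7

The diatonic triads in Eb major are Eb, Fm, Gm, Ab, Bb, Cm, Ddim. Eb–G–Bb = Eb, F–Ab–C = Fm, Ab–C–Eb–G = Abmaj7, Bb–D–F–Ab = Bb7 and Eb–G–Bb–D = Ebmaj7 all belong to that set. But Cb–Eb–Gb–Bb is foreign: the diatonic vi on degree 6 is Cm, whereas Cbmaj7 comes from Eb minor. It is labeled bVImaj7. Eb–Gb–Bb–Db doesn't fit — on degree 1 Eb major would have Eb (I). Ebm7 is the degree-1 chord of Eb minor, so it is the borrowed i7.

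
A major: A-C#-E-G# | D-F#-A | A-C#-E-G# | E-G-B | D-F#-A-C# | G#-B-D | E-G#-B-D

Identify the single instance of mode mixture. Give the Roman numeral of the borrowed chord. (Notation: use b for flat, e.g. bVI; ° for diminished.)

The diatonic triads in A major are A, Bm, C#m, D, E, F#m, G#dim. Of the given chords, A–C#–E–G# = Amaj7, D–F#–A = D, D–F#–A–C# = Dmaj7, G#–B–D = G#dim and E–G#–B–D = E7 are diatonic. But E–G–B is foreign: the diatonic V on degree 5 is E, whereas Em comes from A minor. It is labeled v.

v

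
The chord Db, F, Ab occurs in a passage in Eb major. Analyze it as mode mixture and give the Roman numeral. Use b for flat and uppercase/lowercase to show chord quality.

In Eb major scale degree 7 is D; Db is its lowered form, from Eb minor. Diatonically Eb major has Ddim (vii°) on that degree; Db–F–Ab is instead the major chord native to Eb minor, so it takes the label bVII.

bVII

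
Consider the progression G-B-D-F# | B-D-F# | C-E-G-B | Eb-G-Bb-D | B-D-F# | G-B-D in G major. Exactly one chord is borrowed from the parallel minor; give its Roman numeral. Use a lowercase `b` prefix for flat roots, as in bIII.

G major has the diatonic set G, Am, Bm, C, D, Em, F#dim. G–B–D–F# = Gmaj7, B–D–F# = Bm, C–E–G–B = Cmaj7 and G–B–D = G are all diatonic. Eb–G–Bb–D doesn't fit — on degree 6 G major would have Em (vi). Ebmaj7 is the degree-6 chord of G minor, so it is the borrowed bVImaj7.

bVImaj7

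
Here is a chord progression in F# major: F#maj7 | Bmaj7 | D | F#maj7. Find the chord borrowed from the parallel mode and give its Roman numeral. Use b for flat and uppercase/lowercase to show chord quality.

The diatonic triads in F# major are F#, G#m, A#m, B, C#, D#m, E#dim. Of the given chords, F#maj7 and Bmaj7 are diatonic. D (D–F#–A) doesn't fit — on degree 6 F# major would have D#m (vi). D is the degree-6 chord of F# minor, so it is the borrowed bVI.

bVI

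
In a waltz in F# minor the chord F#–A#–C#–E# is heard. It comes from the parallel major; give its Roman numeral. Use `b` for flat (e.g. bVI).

Imaj7

F# is scale degree 1 in F# minor. F#–A#–C#–E# is a major-seventh chord — the form found in F# major, not the diatonic i (F#m). Borrowed into F# minor it is written Imaj7.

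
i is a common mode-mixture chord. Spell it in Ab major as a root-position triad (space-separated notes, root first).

Ab Cb Eb

The root, Ab, is scale degree 1 — the same note in Ab major and Ab minor; only the chord quality changes. In Ab minor the chord on Ab is Ab–Cb–Eb.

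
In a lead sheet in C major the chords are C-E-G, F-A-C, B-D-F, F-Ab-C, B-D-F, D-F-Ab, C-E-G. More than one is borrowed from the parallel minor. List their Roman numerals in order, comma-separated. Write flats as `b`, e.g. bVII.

In C major the diatonic chords are C, Dm, Em, F, G, Am, Bdim. C–E–G = C, F–A–C = F and B–D–F = Bdim all belong to that set. F–Ab–C doesn't fit — on degree 4 C major would have F (IV). Fm is the degree-4 chord of C minor, so it is the borrowed iv. But D–F–Ab is foreign: the diatonic ii on degree 2 is Dm, whereas Ddim comes from C minor. It is labeled ii°.

iv, ii°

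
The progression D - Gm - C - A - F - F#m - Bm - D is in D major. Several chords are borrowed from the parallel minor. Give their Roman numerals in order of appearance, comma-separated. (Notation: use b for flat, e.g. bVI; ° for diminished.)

The diatonic triads in D major are D, Em, F#m, G, A, Bm, C#dim. Of the given chords, D, A, F#m and Bm are diatonic. But Gm (G–Bb–D) is foreign: the diatonic IV on degree 4 is G, whereas Gm comes from D minor. It is labeled iv. C (C–E–G) is not: scale degree 7 in D major carries C#dim (vii°). In D minor the chord on that degree is C, so here it functions as bVII, borrowed from the parallel minor. F (F–A–C) doesn't fit — on degree 3 D major would have F#m (iii). F is the degree-3 chord of D minor, so it is the borrowed bIII.

iv, bVII, bIII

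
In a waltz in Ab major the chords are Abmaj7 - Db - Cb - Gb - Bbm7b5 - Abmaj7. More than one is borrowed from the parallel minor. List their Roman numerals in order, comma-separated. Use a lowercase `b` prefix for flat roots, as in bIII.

Ab major has the diatonic set Ab, Bbm, Cm, Db, Eb, Fm, Gdim. Of the given chords, Abmaj7 and Db are diatonic. But Cb (Cb–Eb–Gb) is foreign: the diatonic iii on degree 3 is Cm, whereas Cb comes from Ab minor. It is labeled bIII. Gb (Gb–Bb–Db) is not: scale degree 7 in Ab major carries Gdim (vii°). In Ab minor the chord on that degree is Gb, so here it functions as bVII, borrowed from the parallel minor. But Bbm7b5 (Bb–Db–Fb–Ab) is foreign: the diatonic ii on degree 2 is Bbm, whereas Bbm7b5 comes from Ab minor. It is labeled iiø7.

bIII, bVII, iiø7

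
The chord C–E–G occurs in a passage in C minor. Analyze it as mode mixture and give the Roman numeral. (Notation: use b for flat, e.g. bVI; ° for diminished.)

C is scale degree 1 in C minor. The diatonic chord on degree 1 would be Cm (i), but C–E–G is the major chord from C major. As a borrowed chord it is labeled I.

I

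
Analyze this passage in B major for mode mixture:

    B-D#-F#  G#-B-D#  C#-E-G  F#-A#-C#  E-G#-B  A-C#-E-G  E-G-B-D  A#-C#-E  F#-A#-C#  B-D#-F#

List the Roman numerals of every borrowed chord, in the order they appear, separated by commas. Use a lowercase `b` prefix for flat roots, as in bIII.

ii°, bVII7, iv7

B major has the diatonic set B, C#m, D#m, E, F#, G#m, A#dim. Of the given chords, B–D#–F# = B, G#–B–D# = G#m, F#–A#–C# = F#, E–G#–B = E and A#–C#–E = A#dim are diatonic. But C#–E–G is foreign: the diatonic ii on degree 2 is C#m, whereas C#dim comes from B minor. It is labeled ii°. A–C#–E–G doesn't fit — on degree 7 B major would have A#dim (vii°). A7 is the degree-7 chord of B minor, so it is the borrowed bVII7. But E–G–B–D is foreign: the diatonic IV on degree 4 is E, whereas Em7 comes from B minor. It is labeled iv7.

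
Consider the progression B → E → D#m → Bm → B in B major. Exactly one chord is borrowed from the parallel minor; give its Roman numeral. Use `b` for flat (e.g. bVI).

i

B major has the diatonic set B, C#m, D#m, E, F#, G#m, A#dim. B, E and D#m are all diatonic. But Bm (B–D–F#) is foreign: the diatonic I on degree 1 is B, whereas Bm comes from B minor. It is labeled i.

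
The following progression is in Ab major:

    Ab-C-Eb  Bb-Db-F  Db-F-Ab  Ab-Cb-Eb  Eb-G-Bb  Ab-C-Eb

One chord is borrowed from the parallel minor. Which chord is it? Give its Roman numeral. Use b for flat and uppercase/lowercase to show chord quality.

i

The diatonic triads in Ab major are Ab, Bbm, Cm, Db, Eb, Fm, Gdim. Of the given chords, Ab–C–Eb = Ab, Bb–Db–F = Bbm, Db–F–Ab = Db and Eb–G–Bb = Eb are diatonic. But Ab–Cb–Eb is foreign: the diatonic I on degree 1 is Ab, whereas Abm comes from Ab minor. It is labeled i.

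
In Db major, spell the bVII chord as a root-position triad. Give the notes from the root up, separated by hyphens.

The root of bVII is the lowered 7th degree: C becomes Cb. Building the major chord from the parallel minor on Cb: Cb–Eb–Gb.

Cb-Eb-Gb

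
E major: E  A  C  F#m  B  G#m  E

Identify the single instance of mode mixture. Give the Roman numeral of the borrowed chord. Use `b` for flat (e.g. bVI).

bVI

The diatonic triads in E major are E, F#m, G#m, A, B, C#m, D#dim. Of the given chords, E, A, F#m, B and G#m are diatonic. But C (C–E–G) is foreign: the diatonic vi on degree 6 is C#m, whereas C comes from E minor. It is labeled bVI.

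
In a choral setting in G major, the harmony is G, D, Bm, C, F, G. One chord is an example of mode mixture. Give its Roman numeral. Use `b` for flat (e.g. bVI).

bVII

G major has the diatonic set G, Am, Bm, C, D, Em, F#dim. Of the given chords, G, D, Bm and C are diatonic. But F (F–A–C) is foreign: the diatonic vii° on degree 7 is F#dim, whereas F comes from G minor. It is labeled bVII.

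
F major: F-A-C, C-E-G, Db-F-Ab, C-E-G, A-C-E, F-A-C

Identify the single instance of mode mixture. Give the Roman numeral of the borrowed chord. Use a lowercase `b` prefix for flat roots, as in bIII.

The diatonic triads in F major are F, Gm, Am, Bb, C, Dm, Edim. Of the given chords, F–A–C = F, C–E–G = C and A–C–E = Am are diatonic. But Db–F–Ab is foreign: the diatonic vi on degree 6 is Dm, whereas Db comes from F minor. It is labeled bVI.

bVI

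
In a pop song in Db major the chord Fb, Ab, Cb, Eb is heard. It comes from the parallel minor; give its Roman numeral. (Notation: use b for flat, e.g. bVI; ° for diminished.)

The root Fb is the lowered 3rd scale degree — diatonically Db major has F there. Fb–Ab–Cb–Eb is a major-seventh chord — the form found in Db minor, not the diatonic iii (Fm). Borrowed into Db major it is written bIIImaj7.

bIIImaj7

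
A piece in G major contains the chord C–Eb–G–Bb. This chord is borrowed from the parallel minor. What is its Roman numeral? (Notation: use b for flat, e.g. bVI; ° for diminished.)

iv7

C is scale degree 4 in G major. C–Eb–G–Bb is a minor-seventh chord — the form found in G minor, not the diatonic IV (C). Borrowed into G major it is written iv7.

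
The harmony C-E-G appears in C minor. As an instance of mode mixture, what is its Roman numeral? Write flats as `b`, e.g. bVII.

I

C is scale degree 1 in C minor. The diatonic chord on degree 1 would be Cm (i), but C–E–G is the major chord from C major. As a borrowed chord it is labeled I.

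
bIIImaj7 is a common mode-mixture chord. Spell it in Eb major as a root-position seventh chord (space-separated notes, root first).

Gb Bb Db F

bIIImaj7 is built on the lowered scale degree 3. In Eb major degree 3 is G; lowered it becomes Gb. In Eb minor the chord on Gb is Gb–Bb–Db–F.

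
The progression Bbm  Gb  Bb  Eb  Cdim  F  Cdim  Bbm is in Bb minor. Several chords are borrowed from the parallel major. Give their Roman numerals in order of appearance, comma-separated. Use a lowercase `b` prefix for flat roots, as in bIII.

I, IV

Bb minor has the diatonic set Bbm, Cdim, Db, Ebm, F, Gb, Ab (with V from harmonic minor). Of the given chords, Bbm, Gb, Cdim and F are diatonic. Bb (Bb–D–F) doesn't fit — on degree 1 Bb minor would have Bbm (i). Bb is the degree-1 chord of Bb major, so it is the borrowed I. Eb (Eb–G–Bb) doesn't fit — on degree 4 Bb minor would have Ebm (iv). Eb is the degree-4 chord of Bb major, so it is the borrowed IV.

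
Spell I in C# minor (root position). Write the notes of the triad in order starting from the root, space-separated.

C# E# G#

The root, C#, is scale degree 1 — the same note in C# minor and C# major; only the chord quality changes. Building the major chord from the parallel major on C#: C#–E#–G#.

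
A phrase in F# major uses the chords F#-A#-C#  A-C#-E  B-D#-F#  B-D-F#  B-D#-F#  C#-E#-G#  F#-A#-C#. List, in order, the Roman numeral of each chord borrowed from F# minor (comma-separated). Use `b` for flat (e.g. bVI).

The diatonic triads in F# major are F#, G#m, A#m, B, C#, D#m, E#dim. Of the given chords, F#–A#–C# = F#, B–D#–F# = B and C#–E#–G# = C# are diatonic. A–C#–E is not: scale degree 3 in F# major carries A#m (iii). In F# minor the chord on that degree is A, so here it functions as bIII, borrowed from the parallel minor. B–D–F# doesn't fit — on degree 4 F# major would have B (IV). Bm is the degree-4 chord of F# minor, so it is the borrowed iv.

bIII, iv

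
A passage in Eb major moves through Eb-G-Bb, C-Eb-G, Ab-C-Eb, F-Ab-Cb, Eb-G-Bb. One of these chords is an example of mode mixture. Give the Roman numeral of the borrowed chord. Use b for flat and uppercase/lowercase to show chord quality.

ii°

Eb major has the diatonic set Eb, Fm, Gm, Ab, Bb, Cm, Ddim. Eb–G–Bb = Eb, C–Eb–G = Cm and Ab–C–Eb = Ab are all diatonic. But F–Ab–Cb is foreign: the diatonic ii on degree 2 is Fm, whereas Fdim comes from Eb minor. It is labeled ii°.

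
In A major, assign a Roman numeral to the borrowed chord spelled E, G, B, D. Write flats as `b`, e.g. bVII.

The root E is the diatonic 5th degree of A major; the borrowing shows in the chord quality. E–G–B–D is a minor-seventh chord — the form found in A minor, not the diatonic V (E). Borrowed into A major it is written v7.

v7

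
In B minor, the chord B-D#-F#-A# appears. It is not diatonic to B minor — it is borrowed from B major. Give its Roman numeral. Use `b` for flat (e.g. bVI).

The root B is the diatonic 1st degree of B minor; the borrowing shows in the chord quality. The diatonic chord on degree 1 would be Bm (i), but B–D#–F#–A# is the major-seventh chord from B major. As a borrowed chord it is labeled Imaj7.

Imaj7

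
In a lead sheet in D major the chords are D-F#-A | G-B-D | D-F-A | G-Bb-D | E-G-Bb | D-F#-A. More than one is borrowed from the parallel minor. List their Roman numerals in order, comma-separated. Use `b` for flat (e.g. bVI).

In D major the diatonic chords are D, Em, F#m, G, A, Bm, C#dim. D–F#–A = D and G–B–D = G both belong to that set. But D–F–A is foreign: the diatonic I on degree 1 is D, whereas Dm comes from D minor. It is labeled i. G–Bb–D doesn't fit — on degree 4 D major would have G (IV). Gm is the degree-4 chord of D minor, so it is the borrowed iv. But E–G–Bb is foreign: the diatonic ii on degree 2 is Em, whereas Edim comes from D minor. It is labeled ii°.

i, iv, ii°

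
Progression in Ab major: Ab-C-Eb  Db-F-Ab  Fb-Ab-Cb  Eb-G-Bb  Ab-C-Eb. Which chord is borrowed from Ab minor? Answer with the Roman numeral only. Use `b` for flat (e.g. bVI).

The diatonic triads in Ab major are Ab, Bbm, Cm, Db, Eb, Fm, Gdim. Ab–C–Eb = Ab, Db–F–Ab = Db and Eb–G–Bb = Eb are all diatonic. Fb–Ab–Cb doesn't fit — on degree 6 Ab major would have Fm (vi). Fb is the degree-6 chord of Ab minor, so it is the borrowed bVI.

bVI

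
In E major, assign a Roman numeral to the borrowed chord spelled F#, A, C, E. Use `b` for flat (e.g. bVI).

F# is scale degree 2 in E major. The diatonic chord on degree 2 would be F#m (ii), but F#–A–C–E is the half-diminished-seventh chord from E minor. As a borrowed chord it is labeled iiø7.

iiø7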